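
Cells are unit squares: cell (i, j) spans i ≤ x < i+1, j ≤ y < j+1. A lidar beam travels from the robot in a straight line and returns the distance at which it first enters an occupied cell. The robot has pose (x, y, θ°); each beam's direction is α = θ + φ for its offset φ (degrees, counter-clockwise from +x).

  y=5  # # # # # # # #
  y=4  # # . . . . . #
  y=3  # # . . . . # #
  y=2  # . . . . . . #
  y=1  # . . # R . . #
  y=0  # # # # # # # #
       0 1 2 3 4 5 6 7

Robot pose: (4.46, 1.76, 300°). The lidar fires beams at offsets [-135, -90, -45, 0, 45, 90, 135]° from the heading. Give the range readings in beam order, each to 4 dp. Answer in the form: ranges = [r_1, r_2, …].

ranges = [0.4762, 0.5312, 0.7868, 0.8776, 2.6296, 2.4800, 3.3543]

beam 1: φ=-135°, α=165°
  direction (-0.9659, 0.2588); cell (4,1); t to first gridline: x 0.4762, y 0.9273 (then +1.0353 / +3.8637)
    (3,1) via x @ 0.4762  # hit
  → r_1 = 0.4762
beam 2: φ=-90°, α=210°
  direction (-0.8660, -0.5000); cell (4,1); t to first gridline: x 0.5312, y 1.5200 (then +1.1547 / +2.0000)
    (3,1) via x @ 0.5312  # hit
  → r_2 = 0.5312
beam 3: φ=-45°, α=255°
  direction (-0.2588, -0.9659); cell (4,1); t to first gridline: x 1.7773, y 0.7868 (then +3.8637 / +1.0353)
    (4,0) via y @ 0.7868  # hit
  → r_3 = 0.7868
beam 4: φ=0°, α=300°
  direction (0.5000, -0.8660); cell (4,1); t to first gridline: x 1.0800, y 0.8776 (then +2.0000 / +1.1547)
    (4,0) via y @ 0.8776  # hit
  → r_4 = 0.8776
beam 5: φ=45°, α=345°
  direction (0.9659, -0.2588); cell (4,1); t to first gridline: x 0.5590, y 2.9364 (then +1.0353 / +3.8637)
    (5,1) via x @ 0.5590
    (6,1) via x @ 1.5943
    (7,1) via x @ 2.6296  # hit
  → r_5 = 2.6296
beam 6: φ=90°, α=30°
  direction (0.8660, 0.5000); cell (4,1); t to first gridline: x 0.6235, y 0.4800 (then +1.1547 / +2.0000)
    (4,2) via y @ 0.4800
    (5,2) via x @ 0.6235
    (6,2) via x @ 1.7782
    (6,3) via y @ 2.4800  # hit
  → r_6 = 2.4800
beam 7: φ=135°, α=75°
  direction (0.2588, 0.9659); cell (4,1); t to first gridline: x 2.0864, y 0.2485 (then +3.8637 / +1.0353)
    (4,2) via y @ 0.2485
    (4,3) via y @ 1.2837
    (5,3) via x @ 2.0864
    (5,4) via y @ 2.3190
    (5,5) via y @ 3.3543  # hit
  → r_7 = 3.3543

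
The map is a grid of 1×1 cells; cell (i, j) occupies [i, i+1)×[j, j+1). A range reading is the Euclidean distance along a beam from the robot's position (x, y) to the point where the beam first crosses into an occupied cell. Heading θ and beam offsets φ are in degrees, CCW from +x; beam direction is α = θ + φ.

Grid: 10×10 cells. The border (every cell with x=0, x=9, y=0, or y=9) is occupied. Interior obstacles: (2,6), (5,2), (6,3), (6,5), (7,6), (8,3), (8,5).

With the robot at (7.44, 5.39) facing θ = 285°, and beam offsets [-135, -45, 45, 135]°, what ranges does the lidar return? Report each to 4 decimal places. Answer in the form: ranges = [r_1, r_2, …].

beam 1: φ=-135°, α=150°
  dir = (cos 150°, sin 150°) = (-0.8660, 0.5000); from cell (7,5)
  next x-line at t=0.5081, next y-line at t=1.2200; Δt_x=1.1547, Δt_y=2.0000
    x: enter (6,5) at t=0.5081 ← occupied
  → r_1 = 0.5081
beam 2: φ=-45°, α=240°
  dir = (cos 240°, sin 240°) = (-0.5000, -0.8660); from cell (7,5)
  next x-line at t=0.8800, next y-line at t=0.4503; Δt_x=2.0000, Δt_y=1.1547
    y: enter (7,4) at t=0.4503
    x: enter (6,4) at t=0.8800
    y: enter (6,3) at t=1.6050 ← occupied
  → r_2 = 1.6050
beam 3: φ=45°, α=330°
  dir = (cos 330°, sin 330°) = (0.8660, -0.5000); from cell (7,5)
  next x-line at t=0.6466, next y-line at t=0.7800; Δt_x=1.1547, Δt_y=2.0000
    x: enter (8,5) at t=0.6466 ← occupied
  → r_3 = 0.6466
beam 4: φ=135°, α=60°
  dir = (cos 60°, sin 60°) = (0.5000, 0.8660); from cell (7,5)
  next x-line at t=1.1200, next y-line at t=0.7044; Δt_x=2.0000, Δt_y=1.1547
    y: enter (7,6) at t=0.7044 ← occupied
  → r_4 = 0.7044

ranges = [0.5081, 1.6050, 0.6466, 0.7044]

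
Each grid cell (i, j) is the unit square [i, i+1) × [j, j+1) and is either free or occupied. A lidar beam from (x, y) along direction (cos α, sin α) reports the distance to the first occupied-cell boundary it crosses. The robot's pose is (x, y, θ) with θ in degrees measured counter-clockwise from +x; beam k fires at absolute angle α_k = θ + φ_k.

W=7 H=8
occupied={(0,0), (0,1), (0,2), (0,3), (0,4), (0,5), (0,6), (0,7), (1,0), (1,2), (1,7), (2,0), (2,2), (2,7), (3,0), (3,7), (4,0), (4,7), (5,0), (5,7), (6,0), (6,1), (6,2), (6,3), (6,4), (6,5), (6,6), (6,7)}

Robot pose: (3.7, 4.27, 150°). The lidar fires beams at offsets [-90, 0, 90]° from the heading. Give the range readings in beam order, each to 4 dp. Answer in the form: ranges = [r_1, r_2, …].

beam 1: φ=-90°, α=60°
  dir = (cos 60°, sin 60°) = (0.5000, 0.8660); from cell (3,4)
  next x-line at t=0.6000, next y-line at t=0.8429; Δt_x=2.0000, Δt_y=1.1547
    x: enter (4,4) at t=0.6000
    y: enter (4,5) at t=0.8429
    y: enter (4,6) at t=1.9976
    x: enter (5,6) at t=2.6000
    y: enter (5,7) at t=3.1523 ← occupied
  → r_1 = 3.1523
beam 2: φ=0°, α=150°
  dir = (cos 150°, sin 150°) = (-0.8660, 0.5000); from cell (3,4)
  next x-line at t=0.8083, next y-line at t=1.4600; Δt_x=1.1547, Δt_y=2.0000
    x: enter (2,4) at t=0.8083
    y: enter (2,5) at t=1.4600
    x: enter (1,5) at t=1.9630
    x: enter (0,5) at t=3.1177 ← occupied
  → r_2 = 3.1177
beam 3: φ=90°, α=240°
  dir = (cos 240°, sin 240°) = (-0.5000, -0.8660); from cell (3,4)
  next x-line at t=1.4000, next y-line at t=0.3118; Δt_x=2.0000, Δt_y=1.1547
    y: enter (3,3) at t=0.3118
    x: enter (2,3) at t=1.4000
    y: enter (2,2) at t=1.4665 ← occupied
  → r_3 = 1.4665

ranges = [3.1523, 3.1177, 1.4665]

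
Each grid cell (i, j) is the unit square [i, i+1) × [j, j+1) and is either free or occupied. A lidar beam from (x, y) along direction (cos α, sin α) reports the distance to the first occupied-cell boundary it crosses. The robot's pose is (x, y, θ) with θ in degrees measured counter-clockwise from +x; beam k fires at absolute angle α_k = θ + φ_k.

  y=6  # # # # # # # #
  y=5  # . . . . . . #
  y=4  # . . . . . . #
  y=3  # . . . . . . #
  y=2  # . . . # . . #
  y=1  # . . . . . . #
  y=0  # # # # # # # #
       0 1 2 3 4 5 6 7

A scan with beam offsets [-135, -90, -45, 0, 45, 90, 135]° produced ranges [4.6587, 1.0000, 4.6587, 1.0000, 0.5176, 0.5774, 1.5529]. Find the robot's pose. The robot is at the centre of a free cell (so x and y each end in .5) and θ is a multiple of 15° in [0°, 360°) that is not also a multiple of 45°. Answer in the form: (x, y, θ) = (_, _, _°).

Candidates: 29 free-cell centres × 16 headings = 464 poses. Raycast each; keep the one whose scan matches to 4 dp.
  (4.5, 4.5, 60°): beam 1 = 1.5529 ≠ 4.6587 ✗
  (3.5, 2.5, 30°): beam 1 = 1.5529 ≠ 4.6587 ✗
  (5.5, 3.5, 60°): beam 1 = 2.5882 ≠ 4.6587 ✗
  (3.5, 4.5, 30°): beam 1 = 3.6235 ≠ 4.6587 ✗
  (5.5, 3.5, 165°): beam 1 = 1.7321 ≠ 4.6587 ✗
  …
  (5.5, 1.5, 210°): r_1=4.6587, r_2=1.0000, r_3=4.6587, r_4=1.0000, r_5=0.5176, r_6=0.5774, r_7=1.5529 — all match ✓
No second candidate reproduces the full scan.

(x, y, θ) = (5.5, 1.5, 210°)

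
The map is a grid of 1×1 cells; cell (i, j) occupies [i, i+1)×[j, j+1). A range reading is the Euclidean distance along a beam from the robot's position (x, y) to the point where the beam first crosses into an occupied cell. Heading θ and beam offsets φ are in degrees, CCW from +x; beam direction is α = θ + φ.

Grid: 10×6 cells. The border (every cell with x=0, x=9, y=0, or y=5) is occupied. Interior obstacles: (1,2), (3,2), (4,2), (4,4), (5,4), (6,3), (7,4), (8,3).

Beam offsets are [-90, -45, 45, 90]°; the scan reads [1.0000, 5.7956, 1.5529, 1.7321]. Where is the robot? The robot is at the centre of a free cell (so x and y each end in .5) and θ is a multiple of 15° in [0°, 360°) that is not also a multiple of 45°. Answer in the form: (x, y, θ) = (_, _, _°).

(x, y, θ) = (7.5, 2.5, 240°)

The pose lattice has 24·16 = 384 candidates. Test each by forward raycasting.
  (1.5, 1.5, 15°): beam 1 = 0.5176 ≠ 1.0000 ✗
  (3.5, 4.5, 210°): beam 1 = 0.5774 ≠ 1.0000 ✗
  (5.5, 1.5, 300°): beam 2 = 0.5176 ≠ 5.7956 ✗
  (2.5, 1.5, 255°): beam 1 = 1.5529 ≠ 1.0000 ✗
  …
  (7.5, 2.5, 240°): r_1=1.0000, r_2=5.7956, r_3=1.5529, r_4=1.7321 — all match ✓
No second candidate reproduces the full scan.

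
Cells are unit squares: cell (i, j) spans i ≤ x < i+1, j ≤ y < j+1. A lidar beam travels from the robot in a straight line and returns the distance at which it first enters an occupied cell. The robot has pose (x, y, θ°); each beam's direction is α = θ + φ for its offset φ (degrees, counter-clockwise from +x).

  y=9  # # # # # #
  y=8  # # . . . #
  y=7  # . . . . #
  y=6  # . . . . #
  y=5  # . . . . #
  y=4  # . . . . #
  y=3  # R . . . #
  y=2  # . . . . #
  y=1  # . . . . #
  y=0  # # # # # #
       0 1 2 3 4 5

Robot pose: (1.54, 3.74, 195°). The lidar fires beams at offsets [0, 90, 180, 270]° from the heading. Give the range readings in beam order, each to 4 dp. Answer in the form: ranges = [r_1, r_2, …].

beam 1: φ=0°, α=195°
  d=(-0.9659,-0.2588)  start (1,3)  tX=0.5590 tY=2.8591  stride 1/|dx|=1.0353 1/|dy|=3.8637
    cross x-line → (0,3), t=0.5590 (wall)
  → r_1 = 0.5590
beam 2: φ=90°, α=285°
  d=(0.2588,-0.9659)  start (1,3)  tX=1.7773 tY=0.7661  stride 1/|dx|=3.8637 1/|dy|=1.0353
    cross y-line → (1,2), t=0.7661
    cross x-line → (2,2), t=1.7773
    cross y-line → (2,1), t=1.8014
    cross y-line → (2,0), t=2.8367 (wall)
  → r_2 = 2.8367
beam 3: φ=180°, α=15°
  d=(0.9659,0.2588)  start (1,3)  tX=0.4762 tY=1.0046  stride 1/|dx|=1.0353 1/|dy|=3.8637
    cross x-line → (2,3), t=0.4762
    cross y-line → (2,4), t=1.0046
    cross x-line → (3,4), t=1.5115
    cross x-line → (4,4), t=2.5468
    cross x-line → (5,4), t=3.5821 (wall)
  → r_3 = 3.5821
beam 4: φ=270°, α=105°
  d=(-0.2588,0.9659)  start (1,3)  tX=2.0864 tY=0.2692  stride 1/|dx|=3.8637 1/|dy|=1.0353
    cross y-line → (1,4), t=0.2692
    cross y-line → (1,5), t=1.3044
    cross x-line → (0,5), t=2.0864 (wall)
  → r_4 = 2.0864

ranges = [0.5590, 2.8367, 3.5821, 2.0864]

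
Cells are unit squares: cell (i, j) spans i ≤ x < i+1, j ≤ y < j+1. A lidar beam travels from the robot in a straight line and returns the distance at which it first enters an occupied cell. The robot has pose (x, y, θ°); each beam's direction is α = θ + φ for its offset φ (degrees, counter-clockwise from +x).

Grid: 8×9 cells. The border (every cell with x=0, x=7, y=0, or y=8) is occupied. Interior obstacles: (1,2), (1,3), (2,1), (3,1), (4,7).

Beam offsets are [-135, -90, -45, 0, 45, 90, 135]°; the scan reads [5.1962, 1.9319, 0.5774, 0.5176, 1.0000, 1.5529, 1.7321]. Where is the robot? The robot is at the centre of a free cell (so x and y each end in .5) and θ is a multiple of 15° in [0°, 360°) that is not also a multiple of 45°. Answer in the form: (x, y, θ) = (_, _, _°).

Enumerate (i+0.5, j+0.5, θ) over the 37 free cells and 16 admissible headings. For each, cast all 7 beams and compare to the given ranges.
  (3.5, 7.5, 75°): beam 1 = 7.0000 ≠ 5.1962 ✗
  (4.5, 5.5, 150°): beam 1 = 2.5882 ≠ 5.1962 ✗
  (4.5, 3.5, 345°): beam 1 = 2.8868 ≠ 5.1962 ✗
  (6.5, 6.5, 300°): beam 1 = 1.9319 ≠ 5.1962 ✗
  …
  (6.5, 6.5, 15°): r_1=5.1962, r_2=1.9319, r_3=0.5774, r_4=0.5176, r_5=1.0000, r_6=1.5529, r_7=1.7321 — all match ✓
Only this pose fits every beam.

(x, y, θ) = (6.5, 6.5, 15°)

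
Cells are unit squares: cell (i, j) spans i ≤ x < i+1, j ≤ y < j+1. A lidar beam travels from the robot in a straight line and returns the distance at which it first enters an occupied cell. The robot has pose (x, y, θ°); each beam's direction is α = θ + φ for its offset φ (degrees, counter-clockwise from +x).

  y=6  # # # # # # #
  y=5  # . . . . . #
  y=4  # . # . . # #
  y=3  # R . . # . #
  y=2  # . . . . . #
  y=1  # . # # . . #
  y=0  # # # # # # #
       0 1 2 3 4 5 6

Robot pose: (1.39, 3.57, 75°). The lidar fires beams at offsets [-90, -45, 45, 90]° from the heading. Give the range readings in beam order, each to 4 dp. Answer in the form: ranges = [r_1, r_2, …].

ranges = [4.7726, 0.8600, 0.7800, 0.4038]

beam 1: φ=-90°, α=345°
  direction (0.9659, -0.2588); cell (1,3); t to first gridline: x 0.6315, y 2.2023 (then +1.0353 / +3.8637)
    (2,3) via x @ 0.6315
    (3,3) via x @ 1.6668
    (3,2) via y @ 2.2023
    (4,2) via x @ 2.7021
    (5,2) via x @ 3.7373
    (6,2) via x @ 4.7726  # hit
  → r_1 = 4.7726
beam 2: φ=-45°, α=30°
  direction (0.8660, 0.5000); cell (1,3); t to first gridline: x 0.7044, y 0.8600 (then +1.1547 / +2.0000)
    (2,3) via x @ 0.7044
    (2,4) via y @ 0.8600  # hit
  → r_2 = 0.8600
beam 3: φ=45°, α=120°
  direction (-0.5000, 0.8660); cell (1,3); t to first gridline: x 0.7800, y 0.4965 (then +2.0000 / +1.1547)
    (1,4) via y @ 0.4965
    (0,4) via x @ 0.7800  # hit
  → r_3 = 0.7800
beam 4: φ=90°, α=165°
  direction (-0.9659, 0.2588); cell (1,3); t to first gridline: x 0.4038, y 1.6614 (then +1.0353 / +3.8637)
    (0,3) via x @ 0.4038  # hit
  → r_4 = 0.4038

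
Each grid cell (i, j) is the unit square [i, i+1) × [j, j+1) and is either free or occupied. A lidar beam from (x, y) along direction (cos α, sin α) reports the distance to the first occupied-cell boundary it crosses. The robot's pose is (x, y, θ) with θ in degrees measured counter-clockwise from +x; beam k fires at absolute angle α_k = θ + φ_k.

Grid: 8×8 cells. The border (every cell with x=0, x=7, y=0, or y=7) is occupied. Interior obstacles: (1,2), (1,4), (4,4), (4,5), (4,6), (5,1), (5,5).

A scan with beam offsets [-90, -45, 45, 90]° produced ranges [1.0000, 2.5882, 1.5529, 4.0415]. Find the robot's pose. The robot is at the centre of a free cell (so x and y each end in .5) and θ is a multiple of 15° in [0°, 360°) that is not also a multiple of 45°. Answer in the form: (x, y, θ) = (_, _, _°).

(x, y, θ) = (3.5, 4.5, 150°)

Enumerate (i+0.5, j+0.5, θ) over the 29 free cells and 16 admissible headings. For each, cast all 4 beams and compare to the given ranges.
  (2.5, 4.5, 300°): beam 1 = 0.5774 ≠ 1.0000 ✗
  (2.5, 2.5, 165°): beam 1 = 4.6587 ≠ 1.0000 ✗
  (6.5, 6.5, 240°): beam 2 = 1.5529 ≠ 2.5882 ✗
  …
  (3.5, 4.5, 150°): r_1=1.0000, r_2=2.5882, r_3=1.5529, r_4=4.0415 — all match ✓
Unique over the lattice → pose = (3.5, 4.5, 150°).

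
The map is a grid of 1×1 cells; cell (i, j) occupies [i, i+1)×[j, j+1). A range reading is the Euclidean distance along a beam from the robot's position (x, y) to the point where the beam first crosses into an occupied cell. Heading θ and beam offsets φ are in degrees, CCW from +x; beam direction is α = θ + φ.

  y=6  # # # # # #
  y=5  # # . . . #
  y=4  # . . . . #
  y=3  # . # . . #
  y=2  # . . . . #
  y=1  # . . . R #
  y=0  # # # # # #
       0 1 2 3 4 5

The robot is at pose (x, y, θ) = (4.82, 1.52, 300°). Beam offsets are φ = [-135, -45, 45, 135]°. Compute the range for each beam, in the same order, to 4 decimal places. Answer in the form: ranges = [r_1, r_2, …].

beam 1: φ=-135°, α=165°
  dir = (cos 165°, sin 165°) = (-0.9659, 0.2588); from cell (4,1)
  next x-line at t=0.8489, next y-line at t=1.8546; Δt_x=1.0353, Δt_y=3.8637
    x: enter (3,1) at t=0.8489
    y: enter (3,2) at t=1.8546
    x: enter (2,2) at t=1.8842
    x: enter (1,2) at t=2.9195
    x: enter (0,2) at t=3.9548 ← occupied
  → r_1 = 3.9548
beam 2: φ=-45°, α=255°
  dir = (cos 255°, sin 255°) = (-0.2588, -0.9659); from cell (4,1)
  next x-line at t=3.1682, next y-line at t=0.5383; Δt_x=3.8637, Δt_y=1.0353
    y: enter (4,0) at t=0.5383 ← occupied
  → r_2 = 0.5383
beam 3: φ=45°, α=345°
  dir = (cos 345°, sin 345°) = (0.9659, -0.2588); from cell (4,1)
  next x-line at t=0.1863, next y-line at t=2.0091; Δt_x=1.0353, Δt_y=3.8637
    x: enter (5,1) at t=0.1863 ← occupied
  → r_3 = 0.1863
beam 4: φ=135°, α=75°
  dir = (cos 75°, sin 75°) = (0.2588, 0.9659); from cell (4,1)
  next x-line at t=0.6955, next y-line at t=0.4969; Δt_x=3.8637, Δt_y=1.0353
    y: enter (4,2) at t=0.4969
    x: enter (5,2) at t=0.6955 ← occupied
  → r_4 = 0.6955

ranges = [3.9548, 0.5383, 0.1863, 0.6955]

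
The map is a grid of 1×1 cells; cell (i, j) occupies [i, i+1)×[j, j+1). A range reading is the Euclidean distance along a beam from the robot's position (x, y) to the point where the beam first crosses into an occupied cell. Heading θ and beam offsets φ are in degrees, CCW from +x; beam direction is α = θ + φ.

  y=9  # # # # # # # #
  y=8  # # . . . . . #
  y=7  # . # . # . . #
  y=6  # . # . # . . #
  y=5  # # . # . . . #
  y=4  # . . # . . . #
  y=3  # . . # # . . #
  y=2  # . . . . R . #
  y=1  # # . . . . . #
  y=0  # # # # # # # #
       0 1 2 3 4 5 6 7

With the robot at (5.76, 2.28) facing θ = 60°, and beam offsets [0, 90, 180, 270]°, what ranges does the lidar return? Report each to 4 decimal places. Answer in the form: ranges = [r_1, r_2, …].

ranges = [2.4800, 1.4400, 1.4780, 1.4318]

beam 1: φ=0°, α=60°
  direction (0.5000, 0.8660); cell (5,2); t to first gridline: x 0.4800, y 0.8314 (then +2.0000 / +1.1547)
    (6,2) via x @ 0.4800
    (6,3) via y @ 0.8314
    (6,4) via y @ 1.9861
    (7,4) via x @ 2.4800  # hit
  → r_1 = 2.4800
beam 2: φ=90°, α=150°
  direction (-0.8660, 0.5000); cell (5,2); t to first gridline: x 0.8776, y 1.4400 (then +1.1547 / +2.0000)
    (4,2) via x @ 0.8776
    (4,3) via y @ 1.4400  # hit
  → r_2 = 1.4400
beam 3: φ=180°, α=240°
  direction (-0.5000, -0.8660); cell (5,2); t to first gridline: x 1.5200, y 0.3233 (then +2.0000 / +1.1547)
    (5,1) via y @ 0.3233
    (5,0) via y @ 1.4780  # hit
  → r_3 = 1.4780
beam 4: φ=270°, α=330°
  direction (0.8660, -0.5000); cell (5,2); t to first gridline: x 0.2771, y 0.5600 (then +1.1547 / +2.0000)
    (6,2) via x @ 0.2771
    (6,1) via y @ 0.5600
    (7,1) via x @ 1.4318  # hit
  → r_4 = 1.4318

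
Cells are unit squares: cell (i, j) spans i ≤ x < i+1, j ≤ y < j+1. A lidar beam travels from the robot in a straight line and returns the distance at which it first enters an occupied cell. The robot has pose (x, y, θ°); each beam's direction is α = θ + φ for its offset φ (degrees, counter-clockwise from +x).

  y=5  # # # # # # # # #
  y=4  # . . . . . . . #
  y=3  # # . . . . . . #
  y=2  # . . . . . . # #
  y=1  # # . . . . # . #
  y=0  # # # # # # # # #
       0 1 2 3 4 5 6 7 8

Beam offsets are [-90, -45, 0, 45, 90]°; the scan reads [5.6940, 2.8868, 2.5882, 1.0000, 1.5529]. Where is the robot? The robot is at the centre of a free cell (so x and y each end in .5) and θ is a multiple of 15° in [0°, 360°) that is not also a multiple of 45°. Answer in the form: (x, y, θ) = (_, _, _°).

Enumerate (i+0.5, j+0.5, θ) over the 24 free cells and 16 admissible headings. For each, cast all 5 beams and compare to the given ranges.
  (2.5, 1.5, 165°): beam 1 = 3.6235 ≠ 5.6940 ✗
  (7.5, 4.5, 75°): beam 1 = 0.5176 ≠ 5.6940 ✗
  (5.5, 1.5, 240°): beam 1 = 4.0415 ≠ 5.6940 ✗
  …
  (2.5, 2.5, 105°): r_1=5.6940, r_2=2.8868, r_3=2.5882, r_4=1.0000, r_5=1.5529 — all match ✓
Unique over the lattice → pose = (2.5, 2.5, 105°).

(x, y, θ) = (2.5, 2.5, 105°)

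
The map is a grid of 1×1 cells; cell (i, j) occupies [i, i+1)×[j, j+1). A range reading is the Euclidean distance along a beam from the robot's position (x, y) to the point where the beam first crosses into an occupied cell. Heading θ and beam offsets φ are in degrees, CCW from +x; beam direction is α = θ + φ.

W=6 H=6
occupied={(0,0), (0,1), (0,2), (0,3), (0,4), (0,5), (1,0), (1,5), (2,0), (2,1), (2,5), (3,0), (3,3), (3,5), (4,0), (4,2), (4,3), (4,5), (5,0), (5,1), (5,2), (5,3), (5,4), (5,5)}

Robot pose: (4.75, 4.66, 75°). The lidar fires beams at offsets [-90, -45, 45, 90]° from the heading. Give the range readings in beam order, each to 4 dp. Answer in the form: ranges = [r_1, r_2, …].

beam 1: φ=-90°, α=345°
  d=(0.9659,-0.2588)  start (4,4)  tX=0.2588 tY=2.5500  stride 1/|dx|=1.0353 1/|dy|=3.8637
    cross x-line → (5,4), t=0.2588 (wall)
  → r_1 = 0.2588
beam 2: φ=-45°, α=30°
  d=(0.8660,0.5000)  start (4,4)  tX=0.2887 tY=0.6800  stride 1/|dx|=1.1547 1/|dy|=2.0000
    cross x-line → (5,4), t=0.2887 (wall)
  → r_2 = 0.2887
beam 3: φ=45°, α=120°
  d=(-0.5000,0.8660)  start (4,4)  tX=1.5000 tY=0.3926  stride 1/|dx|=2.0000 1/|dy|=1.1547
    cross y-line → (4,5), t=0.3926 (wall)
  → r_3 = 0.3926
beam 4: φ=90°, α=165°
  d=(-0.9659,0.2588)  start (4,4)  tX=0.7765 tY=1.3137  stride 1/|dx|=1.0353 1/|dy|=3.8637
    cross x-line → (3,4), t=0.7765
    cross y-line → (3,5), t=1.3137 (wall)
  → r_4 = 1.3137

ranges = [0.2588, 0.2887, 0.3926, 1.3137]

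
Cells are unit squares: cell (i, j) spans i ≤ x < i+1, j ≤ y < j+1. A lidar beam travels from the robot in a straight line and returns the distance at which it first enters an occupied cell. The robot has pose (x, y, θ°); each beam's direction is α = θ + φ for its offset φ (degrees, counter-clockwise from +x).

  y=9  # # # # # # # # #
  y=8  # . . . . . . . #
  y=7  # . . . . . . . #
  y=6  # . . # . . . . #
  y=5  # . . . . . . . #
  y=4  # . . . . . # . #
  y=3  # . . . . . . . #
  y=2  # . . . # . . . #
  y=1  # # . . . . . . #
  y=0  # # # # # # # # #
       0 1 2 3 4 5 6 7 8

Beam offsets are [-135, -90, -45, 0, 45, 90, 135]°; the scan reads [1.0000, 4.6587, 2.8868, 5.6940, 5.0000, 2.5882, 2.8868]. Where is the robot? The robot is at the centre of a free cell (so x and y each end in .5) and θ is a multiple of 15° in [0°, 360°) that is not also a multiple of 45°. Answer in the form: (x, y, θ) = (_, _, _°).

(x, y, θ) = (3.5, 3.5, 75°)

Candidates: 52 free-cell centres × 16 headings = 832 poses. Raycast each; keep the one whose scan matches to 4 dp.
  (4.5, 8.5, 15°): beam 1 = 1.7321 ≠ 1.0000 ✗
  (5.5, 5.5, 255°): beam 1 = 4.0415 ≠ 1.0000 ✗
  (3.5, 3.5, 15°): beam 1 = 2.8868 ≠ 1.0000 ✗
  …
  (3.5, 3.5, 75°): r_1=1.0000, r_2=4.6587, r_3=2.8868, r_4=5.6940, r_5=5.0000, r_6=2.5882, r_7=2.8868 — all match ✓
Unique over the lattice → pose = (3.5, 3.5, 75°).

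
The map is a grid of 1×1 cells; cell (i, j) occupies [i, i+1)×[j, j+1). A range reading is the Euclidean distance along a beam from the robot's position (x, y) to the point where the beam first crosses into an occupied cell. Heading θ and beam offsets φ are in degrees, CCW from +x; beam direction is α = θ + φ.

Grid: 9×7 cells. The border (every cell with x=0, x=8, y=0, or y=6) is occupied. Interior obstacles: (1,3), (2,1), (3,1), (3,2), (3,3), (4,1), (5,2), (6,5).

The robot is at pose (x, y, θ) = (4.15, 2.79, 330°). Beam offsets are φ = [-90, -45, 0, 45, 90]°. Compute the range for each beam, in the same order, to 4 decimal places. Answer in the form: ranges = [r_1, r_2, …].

beam 1: φ=-90°, α=240°
  cosα=-0.5000 sinα=-0.8660 | (4,2) | tMaxX 0.3000 tMaxY 0.9122 | tΔX 2.0000 tΔY 1.1547
    t=0.3000 [x] (3,2) — stop
  → r_1 = 0.3000
beam 2: φ=-45°, α=285°
  cosα=0.2588 sinα=-0.9659 | (4,2) | tMaxX 3.2841 tMaxY 0.8179 | tΔX 3.8637 tΔY 1.0353
    t=0.8179 [y] (4,1) — stop
  → r_2 = 0.8179
beam 3: φ=0°, α=330°
  cosα=0.8660 sinα=-0.5000 | (4,2) | tMaxX 0.9815 tMaxY 1.5800 | tΔX 1.1547 tΔY 2.0000
    t=0.9815 [x] (5,2) — stop
  → r_3 = 0.9815
beam 4: φ=45°, α=15°
  cosα=0.9659 sinα=0.2588 | (4,2) | tMaxX 0.8800 tMaxY 0.8114 | tΔX 1.0353 tΔY 3.8637
    t=0.8114 [y] (4,3)
    t=0.8800 [x] (5,3)
    t=1.9153 [x] (6,3)
    t=2.9505 [x] (7,3)
    t=3.9858 [x] (8,3) — stop
  → r_4 = 3.9858
beam 5: φ=90°, α=60°
  cosα=0.5000 sinα=0.8660 | (4,2) | tMaxX 1.7000 tMaxY 0.2425 | tΔX 2.0000 tΔY 1.1547
    t=0.2425 [y] (4,3)
    t=1.3972 [y] (4,4)
    t=1.7000 [x] (5,4)
    t=2.5519 [y] (5,5)
    t=3.7000 [x] (6,5) — stop
  → r_5 = 3.7000

ranges = [0.3000, 0.8179, 0.9815, 3.9858, 3.7000]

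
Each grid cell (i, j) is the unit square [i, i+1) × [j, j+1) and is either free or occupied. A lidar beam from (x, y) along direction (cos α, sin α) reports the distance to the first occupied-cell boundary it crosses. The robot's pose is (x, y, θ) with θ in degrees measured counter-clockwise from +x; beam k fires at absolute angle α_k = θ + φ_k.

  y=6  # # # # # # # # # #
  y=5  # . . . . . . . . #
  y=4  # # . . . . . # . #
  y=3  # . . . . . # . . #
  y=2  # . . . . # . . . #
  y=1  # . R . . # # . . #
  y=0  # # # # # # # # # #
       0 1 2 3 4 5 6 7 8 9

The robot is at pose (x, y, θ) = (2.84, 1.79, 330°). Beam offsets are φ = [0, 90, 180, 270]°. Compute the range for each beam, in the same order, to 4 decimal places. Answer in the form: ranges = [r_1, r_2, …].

beam 1: φ=0°, α=330°
  cosα=0.8660 sinα=-0.5000 | (2,1) | tMaxX 0.1848 tMaxY 1.5800 | tΔX 1.1547 tΔY 2.0000
    t=0.1848 [x] (3,1)
    t=1.3395 [x] (4,1)
    t=1.5800 [y] (4,0) — stop
  → r_1 = 1.5800
beam 2: φ=90°, α=60°
  cosα=0.5000 sinα=0.8660 | (2,1) | tMaxX 0.3200 tMaxY 0.2425 | tΔX 2.0000 tΔY 1.1547
    t=0.2425 [y] (2,2)
    t=0.3200 [x] (3,2)
    t=1.3972 [y] (3,3)
    t=2.3200 [x] (4,3)
    t=2.5519 [y] (4,4)
    t=3.7066 [y] (4,5)
    t=4.3200 [x] (5,5)
    t=4.8613 [y] (5,6) — stop
  → r_2 = 4.8613
beam 3: φ=180°, α=150°
  cosα=-0.8660 sinα=0.5000 | (2,1) | tMaxX 0.9699 tMaxY 0.4200 | tΔX 1.1547 tΔY 2.0000
    t=0.4200 [y] (2,2)
    t=0.9699 [x] (1,2)
    t=2.1246 [x] (0,2) — stop
  → r_3 = 2.1246
beam 4: φ=270°, α=240°
  cosα=-0.5000 sinα=-0.8660 | (2,1) | tMaxX 1.6800 tMaxY 0.9122 | tΔX 2.0000 tΔY 1.1547
    t=0.9122 [y] (2,0) — stop
  → r_4 = 0.9122

ranges = [1.5800, 4.8613, 2.1246, 0.9122]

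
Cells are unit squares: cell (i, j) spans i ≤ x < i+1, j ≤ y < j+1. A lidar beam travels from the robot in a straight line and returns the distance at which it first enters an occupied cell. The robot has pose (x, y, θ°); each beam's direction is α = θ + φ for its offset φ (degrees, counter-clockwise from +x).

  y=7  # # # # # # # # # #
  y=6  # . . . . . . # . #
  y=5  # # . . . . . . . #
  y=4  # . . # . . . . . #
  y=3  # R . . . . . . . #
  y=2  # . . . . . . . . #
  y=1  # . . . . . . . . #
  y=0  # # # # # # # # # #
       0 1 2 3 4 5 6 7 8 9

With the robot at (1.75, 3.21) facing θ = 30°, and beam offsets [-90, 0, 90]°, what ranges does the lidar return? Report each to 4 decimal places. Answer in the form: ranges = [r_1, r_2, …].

beam 1: φ=-90°, α=300°
  d=(0.5000,-0.8660)  start (1,3)  tX=0.5000 tY=0.2425  stride 1/|dx|=2.0000 1/|dy|=1.1547
    cross y-line → (1,2), t=0.2425
    cross x-line → (2,2), t=0.5000
    cross y-line → (2,1), t=1.3972
    cross x-line → (3,1), t=2.5000
    cross y-line → (3,0), t=2.5519 (wall)
  → r_1 = 2.5519
beam 2: φ=0°, α=30°
  d=(0.8660,0.5000)  start (1,3)  tX=0.2887 tY=1.5800  stride 1/|dx|=1.1547 1/|dy|=2.0000
    cross x-line → (2,3), t=0.2887
    cross x-line → (3,3), t=1.4434
    cross y-line → (3,4), t=1.5800 (wall)
  → r_2 = 1.5800
beam 3: φ=90°, α=120°
  d=(-0.5000,0.8660)  start (1,3)  tX=1.5000 tY=0.9122  stride 1/|dx|=2.0000 1/|dy|=1.1547
    cross y-line → (1,4), t=0.9122
    cross x-line → (0,4), t=1.5000 (wall)
  → r_3 = 1.5000

ranges = [2.5519, 1.5800, 1.5000]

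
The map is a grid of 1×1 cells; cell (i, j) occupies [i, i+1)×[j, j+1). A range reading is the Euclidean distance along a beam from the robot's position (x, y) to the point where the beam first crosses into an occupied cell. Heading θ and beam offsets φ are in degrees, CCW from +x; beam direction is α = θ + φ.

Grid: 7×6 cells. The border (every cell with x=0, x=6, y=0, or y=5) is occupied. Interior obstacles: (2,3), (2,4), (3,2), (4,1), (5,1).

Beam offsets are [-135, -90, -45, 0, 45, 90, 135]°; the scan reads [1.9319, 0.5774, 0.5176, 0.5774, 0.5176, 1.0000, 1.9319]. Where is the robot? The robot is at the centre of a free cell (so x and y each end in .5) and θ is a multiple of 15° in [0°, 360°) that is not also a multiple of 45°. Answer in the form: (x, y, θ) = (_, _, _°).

(x, y, θ) = (1.5, 1.5, 240°)

The pose lattice has 15·16 = 240 candidates. Test each by forward raycasting.
  (3.5, 1.5, 75°): beam 1 = 0.5774 ≠ 1.9319 ✗
  (5.5, 2.5, 75°): beam 1 = 0.5774 ≠ 1.9319 ✗
  (1.5, 3.5, 75°): beam 1 = 2.8868 ≠ 1.9319 ✗
  (3.5, 3.5, 75°): beam 1 = 0.5774 ≠ 1.9319 ✗
  …
  (1.5, 1.5, 240°): r_1=1.9319, r_2=0.5774, r_3=0.5176, r_4=0.5774, r_5=0.5176, r_6=1.0000, r_7=1.9319 — all match ✓
Unique over the lattice → pose = (1.5, 1.5, 240°).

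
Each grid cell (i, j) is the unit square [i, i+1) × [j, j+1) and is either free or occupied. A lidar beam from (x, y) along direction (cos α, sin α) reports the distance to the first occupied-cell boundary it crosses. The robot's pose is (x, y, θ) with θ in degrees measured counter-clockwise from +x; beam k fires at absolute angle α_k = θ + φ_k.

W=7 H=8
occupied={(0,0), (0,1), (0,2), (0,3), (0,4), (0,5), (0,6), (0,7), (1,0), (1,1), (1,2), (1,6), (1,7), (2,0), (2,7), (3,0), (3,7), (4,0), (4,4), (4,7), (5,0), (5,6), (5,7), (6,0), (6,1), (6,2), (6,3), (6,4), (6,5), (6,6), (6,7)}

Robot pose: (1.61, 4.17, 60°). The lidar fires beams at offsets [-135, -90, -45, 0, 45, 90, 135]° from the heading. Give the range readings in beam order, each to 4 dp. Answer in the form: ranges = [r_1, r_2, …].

ranges = [1.2113, 5.0691, 2.4743, 3.2678, 1.8946, 0.7044, 0.6315]

beam 1: φ=-135°, α=285°
  d=(0.2588,-0.9659)  start (1,4)  tX=1.5068 tY=0.1760  stride 1/|dx|=3.8637 1/|dy|=1.0353
    cross y-line → (1,3), t=0.1760
    cross y-line → (1,2), t=1.2113 (wall)
  → r_1 = 1.2113
beam 2: φ=-90°, α=330°
  d=(0.8660,-0.5000)  start (1,4)  tX=0.4503 tY=0.3400  stride 1/|dx|=1.1547 1/|dy|=2.0000
    cross y-line → (1,3), t=0.3400
    cross x-line → (2,3), t=0.4503
    cross x-line → (3,3), t=1.6050
    cross y-line → (3,2), t=2.3400
    cross x-line → (4,2), t=2.7597
    cross x-line → (5,2), t=3.9144
    cross y-line → (5,1), t=4.3400
    cross x-line → (6,1), t=5.0691 (wall)
  → r_2 = 5.0691
beam 3: φ=-45°, α=15°
  d=(0.9659,0.2588)  start (1,4)  tX=0.4038 tY=3.2069  stride 1/|dx|=1.0353 1/|dy|=3.8637
    cross x-line → (2,4), t=0.4038
    cross x-line → (3,4), t=1.4390
    cross x-line → (4,4), t=2.4743 (wall)
  → r_3 = 2.4743
beam 4: φ=0°, α=60°
  d=(0.5000,0.8660)  start (1,4)  tX=0.7800 tY=0.9584  stride 1/|dx|=2.0000 1/|dy|=1.1547
    cross x-line → (2,4), t=0.7800
    cross y-line → (2,5), t=0.9584
    cross y-line → (2,6), t=2.1131
    cross x-line → (3,6), t=2.7800
    cross y-line → (3,7), t=3.2678 (wall)
  → r_4 = 3.2678
beam 5: φ=45°, α=105°
  d=(-0.2588,0.9659)  start (1,4)  tX=2.3569 tY=0.8593  stride 1/|dx|=3.8637 1/|dy|=1.0353
    cross y-line → (1,5), t=0.8593
    cross y-line → (1,6), t=1.8946 (wall)
  → r_5 = 1.8946
beam 6: φ=90°, α=150°
  d=(-0.8660,0.5000)  start (1,4)  tX=0.7044 tY=1.6600  stride 1/|dx|=1.1547 1/|dy|=2.0000
    cross x-line → (0,4), t=0.7044 (wall)
  → r_6 = 0.7044
beam 7: φ=135°, α=195°
  d=(-0.9659,-0.2588)  start (1,4)  tX=0.6315 tY=0.6568  stride 1/|dx|=1.0353 1/|dy|=3.8637
    cross x-line → (0,4), t=0.6315 (wall)
  → r_7 = 0.6315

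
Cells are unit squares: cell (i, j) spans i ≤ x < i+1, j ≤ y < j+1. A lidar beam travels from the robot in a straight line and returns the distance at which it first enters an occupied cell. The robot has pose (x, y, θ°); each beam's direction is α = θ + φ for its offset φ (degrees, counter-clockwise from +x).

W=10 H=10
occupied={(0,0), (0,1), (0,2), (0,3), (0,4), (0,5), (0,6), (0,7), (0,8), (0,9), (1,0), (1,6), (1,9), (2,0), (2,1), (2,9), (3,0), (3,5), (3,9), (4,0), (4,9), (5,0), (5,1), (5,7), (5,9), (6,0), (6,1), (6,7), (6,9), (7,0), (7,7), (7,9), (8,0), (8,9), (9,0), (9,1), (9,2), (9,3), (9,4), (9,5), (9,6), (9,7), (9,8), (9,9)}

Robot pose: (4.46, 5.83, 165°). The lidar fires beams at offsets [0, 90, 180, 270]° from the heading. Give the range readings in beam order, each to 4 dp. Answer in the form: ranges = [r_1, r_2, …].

beam 1: φ=0°, α=165°
  direction (-0.9659, 0.2588); cell (4,5); t to first gridline: x 0.4762, y 0.6568 (then +1.0353 / +3.8637)
    (3,5) via x @ 0.4762  # hit
  → r_1 = 0.4762
beam 2: φ=90°, α=255°
  direction (-0.2588, -0.9659); cell (4,5); t to first gridline: x 1.7773, y 0.8593 (then +3.8637 / +1.0353)
    (4,4) via y @ 0.8593
    (3,4) via x @ 1.7773
    (3,3) via y @ 1.8946
    (3,2) via y @ 2.9298
    (3,1) via y @ 3.9651
    (3,0) via y @ 5.0004  # hit
  → r_2 = 5.0004
beam 3: φ=180°, α=345°
  direction (0.9659, -0.2588); cell (4,5); t to first gridline: x 0.5590, y 3.2069 (then +1.0353 / +3.8637)
    (5,5) via x @ 0.5590
    (6,5) via x @ 1.5943
    (7,5) via x @ 2.6296
    (7,4) via y @ 3.2069
    (8,4) via x @ 3.6649
    (9,4) via x @ 4.7002  # hit
  → r_3 = 4.7002
beam 4: φ=270°, α=75°
  direction (0.2588, 0.9659); cell (4,5); t to first gridline: x 2.0864, y 0.1760 (then +3.8637 / +1.0353)
    (4,6) via y @ 0.1760
    (4,7) via y @ 1.2113
    (5,7) via x @ 2.0864  # hit
  → r_4 = 2.0864

ranges = [0.4762, 5.0004, 4.7002, 2.0864]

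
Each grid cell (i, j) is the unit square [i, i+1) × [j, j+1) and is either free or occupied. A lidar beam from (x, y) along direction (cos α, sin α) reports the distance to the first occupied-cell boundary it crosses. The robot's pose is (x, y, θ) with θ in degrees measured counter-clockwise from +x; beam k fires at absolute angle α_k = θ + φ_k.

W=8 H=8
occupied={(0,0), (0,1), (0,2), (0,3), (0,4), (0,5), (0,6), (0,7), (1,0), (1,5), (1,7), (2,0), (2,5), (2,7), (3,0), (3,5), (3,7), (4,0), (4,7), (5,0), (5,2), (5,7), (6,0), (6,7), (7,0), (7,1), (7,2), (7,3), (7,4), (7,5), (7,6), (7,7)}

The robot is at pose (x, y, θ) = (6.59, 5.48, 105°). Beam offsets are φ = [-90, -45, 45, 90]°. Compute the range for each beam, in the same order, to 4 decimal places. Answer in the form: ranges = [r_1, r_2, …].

ranges = [0.4245, 0.8200, 3.0400, 5.7872]

beam 1: φ=-90°, α=15°
  cosα=0.9659 sinα=0.2588 | (6,5) | tMaxX 0.4245 tMaxY 2.0091 | tΔX 1.0353 tΔY 3.8637
    t=0.4245 [x] (7,5) — stop
  → r_1 = 0.4245
beam 2: φ=-45°, α=60°
  cosα=0.5000 sinα=0.8660 | (6,5) | tMaxX 0.8200 tMaxY 0.6004 | tΔX 2.0000 tΔY 1.1547
    t=0.6004 [y] (6,6)
    t=0.8200 [x] (7,6) — stop
  → r_2 = 0.8200
beam 3: φ=45°, α=150°
  cosα=-0.8660 sinα=0.5000 | (6,5) | tMaxX 0.6813 tMaxY 1.0400 | tΔX 1.1547 tΔY 2.0000
    t=0.6813 [x] (5,5)
    t=1.0400 [y] (5,6)
    t=1.8360 [x] (4,6)
    t=2.9907 [x] (3,6)
    t=3.0400 [y] (3,7) — stop
  → r_3 = 3.0400
beam 4: φ=90°, α=195°
  cosα=-0.9659 sinα=-0.2588 | (6,5) | tMaxX 0.6108 tMaxY 1.8546 | tΔX 1.0353 tΔY 3.8637
    t=0.6108 [x] (5,5)
    t=1.6461 [x] (4,5)
    t=1.8546 [y] (4,4)
    t=2.6814 [x] (3,4)
    t=3.7166 [x] (2,4)
    t=4.7519 [x] (1,4)
    t=5.7183 [y] (1,3)
    t=5.7872 [x] (0,3) — stop
  → r_4 = 5.7872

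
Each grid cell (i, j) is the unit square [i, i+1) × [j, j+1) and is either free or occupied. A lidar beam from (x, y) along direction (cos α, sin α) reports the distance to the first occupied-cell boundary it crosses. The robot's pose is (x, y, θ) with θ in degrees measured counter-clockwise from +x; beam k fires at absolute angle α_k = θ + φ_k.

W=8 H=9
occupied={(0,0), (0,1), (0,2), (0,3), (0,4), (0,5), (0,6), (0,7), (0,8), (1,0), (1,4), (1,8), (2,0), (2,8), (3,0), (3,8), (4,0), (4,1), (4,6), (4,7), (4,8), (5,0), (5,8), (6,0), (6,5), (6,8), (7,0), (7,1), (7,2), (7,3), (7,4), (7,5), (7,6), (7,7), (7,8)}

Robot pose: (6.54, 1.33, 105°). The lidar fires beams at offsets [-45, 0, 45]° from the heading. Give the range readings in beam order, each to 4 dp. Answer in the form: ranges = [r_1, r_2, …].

ranges = [0.9200, 5.9501, 5.3400]

beam 1: φ=-45°, α=60°
  d=(0.5000,0.8660)  start (6,1)  tX=0.9200 tY=0.7736  stride 1/|dx|=2.0000 1/|dy|=1.1547
    cross y-line → (6,2), t=0.7736
    cross x-line → (7,2), t=0.9200 (wall)
  → r_1 = 0.9200
beam 2: φ=0°, α=105°
  d=(-0.2588,0.9659)  start (6,1)  tX=2.0864 tY=0.6936  stride 1/|dx|=3.8637 1/|dy|=1.0353
    cross y-line → (6,2), t=0.6936
    cross y-line → (6,3), t=1.7289
    cross x-line → (5,3), t=2.0864
    cross y-line → (5,4), t=2.7642
    cross y-line → (5,5), t=3.7995
    cross y-line → (5,6), t=4.8347
    cross y-line → (5,7), t=5.8700
    cross x-line → (4,7), t=5.9501 (wall)
  → r_2 = 5.9501
beam 3: φ=45°, α=150°
  d=(-0.8660,0.5000)  start (6,1)  tX=0.6235 tY=1.3400  stride 1/|dx|=1.1547 1/|dy|=2.0000
    cross x-line → (5,1), t=0.6235
    cross y-line → (5,2), t=1.3400
    cross x-line → (4,2), t=1.7782
    cross x-line → (3,2), t=2.9329
    cross y-line → (3,3), t=3.3400
    cross x-line → (2,3), t=4.0876
    cross x-line → (1,3), t=5.2423
    cross y-line → (1,4), t=5.3400 (wall)
  → r_3 = 5.3400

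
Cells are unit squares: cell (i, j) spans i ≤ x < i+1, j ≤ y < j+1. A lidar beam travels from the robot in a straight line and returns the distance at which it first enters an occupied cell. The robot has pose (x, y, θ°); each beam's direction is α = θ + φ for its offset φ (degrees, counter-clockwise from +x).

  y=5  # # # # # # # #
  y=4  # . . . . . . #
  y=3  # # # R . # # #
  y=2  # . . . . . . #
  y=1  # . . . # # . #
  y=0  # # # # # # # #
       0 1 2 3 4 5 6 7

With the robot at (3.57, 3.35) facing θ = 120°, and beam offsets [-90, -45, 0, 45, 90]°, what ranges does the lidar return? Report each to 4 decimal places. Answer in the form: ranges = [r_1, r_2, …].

ranges = [3.3000, 1.7082, 1.9053, 0.5901, 0.6582]

beam 1: φ=-90°, α=30°
  dir = (cos 30°, sin 30°) = (0.8660, 0.5000); from cell (3,3)
  next x-line at t=0.4965, next y-line at t=1.3000; Δt_x=1.1547, Δt_y=2.0000
    x: enter (4,3) at t=0.4965
    y: enter (4,4) at t=1.3000
    x: enter (5,4) at t=1.6512
    x: enter (6,4) at t=2.8059
    y: enter (6,5) at t=3.3000 ← occupied
  → r_1 = 3.3000
beam 2: φ=-45°, α=75°
  dir = (cos 75°, sin 75°) = (0.2588, 0.9659); from cell (3,3)
  next x-line at t=1.6614, next y-line at t=0.6729; Δt_x=3.8637, Δt_y=1.0353
    y: enter (3,4) at t=0.6729
    x: enter (4,4) at t=1.6614
    y: enter (4,5) at t=1.7082 ← occupied
  → r_2 = 1.7082
beam 3: φ=0°, α=120°
  dir = (cos 120°, sin 120°) = (-0.5000, 0.8660); from cell (3,3)
  next x-line at t=1.1400, next y-line at t=0.7506; Δt_x=2.0000, Δt_y=1.1547
    y: enter (3,4) at t=0.7506
    x: enter (2,4) at t=1.1400
    y: enter (2,5) at t=1.9053 ← occupied
  → r_3 = 1.9053
beam 4: φ=45°, α=165°
  dir = (cos 165°, sin 165°) = (-0.9659, 0.2588); from cell (3,3)
  next x-line at t=0.5901, next y-line at t=2.5114; Δt_x=1.0353, Δt_y=3.8637
    x: enter (2,3) at t=0.5901 ← occupied
  → r_4 = 0.5901
beam 5: φ=90°, α=210°
  dir = (cos 210°, sin 210°) = (-0.8660, -0.5000); from cell (3,3)
  next x-line at t=0.6582, next y-line at t=0.7000; Δt_x=1.1547, Δt_y=2.0000
    x: enter (2,3) at t=0.6582 ← occupied
  → r_5 = 0.6582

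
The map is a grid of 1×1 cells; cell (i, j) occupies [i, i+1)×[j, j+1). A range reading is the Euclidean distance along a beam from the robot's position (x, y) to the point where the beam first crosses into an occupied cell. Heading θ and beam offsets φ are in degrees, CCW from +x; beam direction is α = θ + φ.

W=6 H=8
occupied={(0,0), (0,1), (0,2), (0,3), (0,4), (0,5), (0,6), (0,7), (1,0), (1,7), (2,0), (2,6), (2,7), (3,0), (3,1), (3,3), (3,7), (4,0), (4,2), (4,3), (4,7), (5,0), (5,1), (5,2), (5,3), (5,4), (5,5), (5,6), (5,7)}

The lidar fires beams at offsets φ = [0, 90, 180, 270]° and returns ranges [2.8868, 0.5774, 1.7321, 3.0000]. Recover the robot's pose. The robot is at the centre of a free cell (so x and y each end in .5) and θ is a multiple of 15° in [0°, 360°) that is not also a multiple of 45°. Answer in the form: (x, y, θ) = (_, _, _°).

(x, y, θ) = (2.5, 5.5, 330°)

Enumerate (i+0.5, j+0.5, θ) over the 19 free cells and 16 admissible headings. For each, cast all 4 beams and compare to the given ranges.
  (1.5, 5.5, 240°): beam 1 = 1.0000 ≠ 2.8868 ✗
  (1.5, 6.5, 105°): beam 1 = 0.5176 ≠ 2.8868 ✗
  (2.5, 2.5, 300°): beam 1 = 1.0000 ≠ 2.8868 ✗
  (1.5, 3.5, 285°): beam 1 = 2.5882 ≠ 2.8868 ✗
  …
  (2.5, 5.5, 330°): r_1=2.8868, r_2=0.5774, r_3=1.7321, r_4=3.0000 — all match ✓
No second candidate reproduces the full scan.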